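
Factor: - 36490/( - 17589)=2^1*3^(-1 )*5^1*11^( - 1)*13^( - 1)*89^1 = 890/429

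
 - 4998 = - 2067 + -2931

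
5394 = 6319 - 925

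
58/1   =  58 =58.00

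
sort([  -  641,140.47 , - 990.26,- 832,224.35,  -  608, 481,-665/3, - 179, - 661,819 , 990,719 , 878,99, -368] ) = [ - 990.26, - 832,- 661, - 641, - 608,  -  368,-665/3,-179,99 , 140.47 , 224.35, 481,  719,819, 878,990] 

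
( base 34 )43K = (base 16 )128a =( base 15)1616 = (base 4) 1022022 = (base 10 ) 4746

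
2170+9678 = 11848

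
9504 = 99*96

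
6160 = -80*(- 77) 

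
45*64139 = 2886255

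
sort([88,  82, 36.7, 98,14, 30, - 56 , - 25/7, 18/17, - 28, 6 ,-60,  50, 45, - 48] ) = [ - 60, -56, - 48, - 28, - 25/7, 18/17,  6, 14,30, 36.7 , 45, 50, 82, 88, 98 ]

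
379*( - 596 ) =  - 225884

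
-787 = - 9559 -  - 8772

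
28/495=28/495 = 0.06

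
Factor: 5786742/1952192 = 2893371/976096=2^( - 5)*3^1*11^( - 1 )*13^1* 47^( - 1)*59^( -1)*74189^1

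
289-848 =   -  559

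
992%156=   56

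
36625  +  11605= 48230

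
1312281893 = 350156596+962125297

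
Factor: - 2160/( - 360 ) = 6 =2^1*3^1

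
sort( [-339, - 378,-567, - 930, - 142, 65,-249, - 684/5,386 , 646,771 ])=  [ - 930, - 567, - 378, - 339, - 249 ,-142, - 684/5, 65, 386,646,771]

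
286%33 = 22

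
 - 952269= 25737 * ( - 37)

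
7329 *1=7329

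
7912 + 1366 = 9278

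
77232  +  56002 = 133234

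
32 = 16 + 16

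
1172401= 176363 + 996038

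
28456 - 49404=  - 20948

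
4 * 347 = 1388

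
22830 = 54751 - 31921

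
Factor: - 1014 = -2^1*3^1*13^2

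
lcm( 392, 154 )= 4312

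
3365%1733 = 1632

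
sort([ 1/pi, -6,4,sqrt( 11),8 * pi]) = [-6,1/pi, sqrt( 11 ),4,8 *pi] 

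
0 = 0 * 375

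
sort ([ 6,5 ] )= [ 5,6]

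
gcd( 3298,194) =194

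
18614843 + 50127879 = 68742722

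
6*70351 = 422106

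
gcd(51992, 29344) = 8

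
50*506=25300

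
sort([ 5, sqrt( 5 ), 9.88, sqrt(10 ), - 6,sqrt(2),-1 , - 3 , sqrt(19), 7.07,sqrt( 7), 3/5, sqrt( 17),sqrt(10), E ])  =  [ - 6, - 3,-1, 3/5, sqrt( 2), sqrt(5), sqrt( 7 ), E, sqrt( 10), sqrt ( 10),  sqrt(17 ), sqrt(19 ),5, 7.07, 9.88 ] 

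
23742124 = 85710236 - 61968112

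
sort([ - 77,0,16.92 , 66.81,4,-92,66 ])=[-92,-77  ,  0, 4,16.92, 66,66.81 ] 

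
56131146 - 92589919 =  - 36458773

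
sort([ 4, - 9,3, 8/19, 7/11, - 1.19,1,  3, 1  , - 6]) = [-9, - 6, - 1.19,8/19, 7/11, 1,1, 3 , 3,4]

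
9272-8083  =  1189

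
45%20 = 5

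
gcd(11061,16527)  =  3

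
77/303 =77/303 = 0.25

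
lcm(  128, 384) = 384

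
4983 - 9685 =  - 4702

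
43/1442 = 43/1442 = 0.03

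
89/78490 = 89/78490  =  0.00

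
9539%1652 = 1279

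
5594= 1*5594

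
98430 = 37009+61421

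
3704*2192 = 8119168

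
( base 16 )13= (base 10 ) 19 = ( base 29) J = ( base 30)J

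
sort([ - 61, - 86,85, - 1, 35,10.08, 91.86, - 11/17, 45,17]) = [ - 86, - 61, - 1, - 11/17, 10.08, 17,35, 45,85 , 91.86 ]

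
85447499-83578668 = 1868831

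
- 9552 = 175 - 9727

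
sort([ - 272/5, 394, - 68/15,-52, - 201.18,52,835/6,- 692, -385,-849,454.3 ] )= [ - 849, - 692, - 385, - 201.18, - 272/5, - 52, - 68/15,52,835/6,394,454.3 ] 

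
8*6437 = 51496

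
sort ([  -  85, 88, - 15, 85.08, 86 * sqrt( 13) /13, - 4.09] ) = [  -  85,-15 , - 4.09, 86*sqrt( 13)/13,85.08,88 ]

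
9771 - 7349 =2422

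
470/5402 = 235/2701 = 0.09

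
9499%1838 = 309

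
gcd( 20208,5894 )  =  842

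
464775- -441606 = 906381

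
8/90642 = 4/45321  =  0.00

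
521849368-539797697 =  - 17948329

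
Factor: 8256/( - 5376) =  - 2^( - 2 )*7^(-1 )*43^1  =  - 43/28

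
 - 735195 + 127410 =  - 607785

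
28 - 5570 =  - 5542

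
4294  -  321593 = - 317299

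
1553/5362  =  1553/5362 = 0.29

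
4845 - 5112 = -267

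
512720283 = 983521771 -470801488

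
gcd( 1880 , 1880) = 1880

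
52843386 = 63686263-10842877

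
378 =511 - 133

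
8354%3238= 1878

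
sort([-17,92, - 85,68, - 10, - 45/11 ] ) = [ - 85,-17, - 10,-45/11,68,92]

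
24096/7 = 24096/7 = 3442.29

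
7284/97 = 75 + 9/97= 75.09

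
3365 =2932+433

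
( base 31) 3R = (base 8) 170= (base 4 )1320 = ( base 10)120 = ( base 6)320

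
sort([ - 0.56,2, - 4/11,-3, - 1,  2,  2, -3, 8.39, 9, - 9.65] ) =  [  -  9.65, - 3, -3 , - 1, - 0.56, - 4/11,  2,2, 2 , 8.39,9 ] 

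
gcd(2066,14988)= 2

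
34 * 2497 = 84898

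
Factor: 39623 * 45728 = 2^5 * 1429^1*39623^1 =1811880544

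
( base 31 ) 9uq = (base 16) 2585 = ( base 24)GG5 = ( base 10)9605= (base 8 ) 22605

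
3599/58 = 62  +  3/58=62.05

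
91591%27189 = 10024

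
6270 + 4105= 10375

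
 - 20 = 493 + -513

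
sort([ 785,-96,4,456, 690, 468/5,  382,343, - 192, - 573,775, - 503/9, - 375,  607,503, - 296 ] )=[- 573,-375, -296,-192,-96, - 503/9,4,468/5 , 343, 382 , 456,503, 607,690, 775,  785]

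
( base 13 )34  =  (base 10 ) 43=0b101011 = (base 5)133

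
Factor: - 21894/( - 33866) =3^1*7^ ( - 1 ) * 59^(-1 ) * 89^1 =267/413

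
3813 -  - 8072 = 11885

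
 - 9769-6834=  - 16603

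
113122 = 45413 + 67709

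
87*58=5046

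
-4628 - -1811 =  - 2817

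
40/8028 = 10/2007 = 0.00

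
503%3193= 503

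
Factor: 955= 5^1*191^1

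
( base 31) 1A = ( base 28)1D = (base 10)41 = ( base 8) 51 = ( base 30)1b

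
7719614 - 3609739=4109875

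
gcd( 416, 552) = 8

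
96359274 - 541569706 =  - 445210432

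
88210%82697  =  5513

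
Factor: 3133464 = 2^3*3^1*137^1*953^1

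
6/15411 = 2/5137= 0.00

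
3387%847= 846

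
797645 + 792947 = 1590592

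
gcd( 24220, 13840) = 3460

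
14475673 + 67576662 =82052335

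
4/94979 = 4/94979  =  0.00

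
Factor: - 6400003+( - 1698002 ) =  - 8098005 = - 3^1 * 5^1 * 37^1*14591^1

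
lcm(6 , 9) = 18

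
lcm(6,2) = 6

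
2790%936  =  918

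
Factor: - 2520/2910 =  - 84/97 = - 2^2*3^1 * 7^1 * 97^( - 1)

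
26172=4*6543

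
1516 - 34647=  - 33131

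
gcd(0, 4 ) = 4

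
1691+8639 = 10330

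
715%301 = 113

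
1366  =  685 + 681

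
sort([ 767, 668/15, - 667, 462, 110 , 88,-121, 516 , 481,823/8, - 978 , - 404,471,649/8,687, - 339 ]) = [ - 978 ,-667, - 404, - 339, - 121 , 668/15,649/8,88, 823/8 , 110,462 , 471,  481, 516 , 687,767]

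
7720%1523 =105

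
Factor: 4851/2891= 3^2*11^1 * 59^( - 1) =99/59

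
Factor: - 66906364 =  - 2^2* 7^2*29^1*79^1*149^1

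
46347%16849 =12649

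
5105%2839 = 2266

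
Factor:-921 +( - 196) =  - 1117=- 1117^1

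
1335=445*3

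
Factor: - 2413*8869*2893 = - 61912795021 =- 7^2*11^1*19^1*127^1*181^1*263^1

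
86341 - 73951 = 12390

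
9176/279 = 32 + 8/9 = 32.89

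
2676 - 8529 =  -5853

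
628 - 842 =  - 214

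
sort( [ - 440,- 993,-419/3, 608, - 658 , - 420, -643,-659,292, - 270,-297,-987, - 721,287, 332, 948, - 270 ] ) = [-993,-987, - 721, - 659, - 658, - 643, -440, - 420, -297, - 270, - 270, - 419/3,287,292,  332, 608, 948 ]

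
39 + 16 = 55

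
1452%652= 148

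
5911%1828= 427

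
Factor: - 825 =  - 3^1*5^2*11^1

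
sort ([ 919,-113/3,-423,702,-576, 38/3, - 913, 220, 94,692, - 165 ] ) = [-913,  -  576,-423, - 165 ,-113/3,38/3, 94,220, 692, 702,919]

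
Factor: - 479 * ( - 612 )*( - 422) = - 123708456 = - 2^3*3^2*17^1*  211^1 * 479^1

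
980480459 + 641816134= 1622296593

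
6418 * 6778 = 43501204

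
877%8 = 5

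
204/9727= 204/9727 =0.02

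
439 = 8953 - 8514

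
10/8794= 5/4397=0.00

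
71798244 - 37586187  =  34212057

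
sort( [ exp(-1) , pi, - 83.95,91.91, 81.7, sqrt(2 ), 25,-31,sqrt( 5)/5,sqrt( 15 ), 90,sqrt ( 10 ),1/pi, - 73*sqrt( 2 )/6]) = [ - 83.95,-31, - 73*sqrt( 2)/6,1/pi,exp(-1), sqrt( 5) /5,sqrt( 2),pi,sqrt( 10),sqrt( 15),25,81.7 , 90 , 91.91]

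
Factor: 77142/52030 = 897/605 = 3^1*5^( - 1 )*11^( - 2 )*13^1*23^1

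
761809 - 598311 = 163498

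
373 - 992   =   - 619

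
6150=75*82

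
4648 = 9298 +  - 4650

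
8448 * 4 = 33792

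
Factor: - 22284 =-2^2* 3^2 * 619^1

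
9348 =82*114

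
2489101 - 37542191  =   - 35053090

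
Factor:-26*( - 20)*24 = 2^6*3^1*5^1*13^1= 12480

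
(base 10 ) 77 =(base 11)70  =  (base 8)115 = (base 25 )32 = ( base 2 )1001101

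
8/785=8/785 =0.01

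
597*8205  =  4898385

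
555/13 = 42 + 9/13 = 42.69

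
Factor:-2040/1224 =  - 5/3 = - 3^( - 1 )*5^1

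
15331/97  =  15331/97 = 158.05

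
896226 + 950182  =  1846408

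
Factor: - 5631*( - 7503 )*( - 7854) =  - 2^1*3^3 * 7^1*11^1*17^1*41^1*61^1*1877^1 = - 331826732622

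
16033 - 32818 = -16785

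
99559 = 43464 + 56095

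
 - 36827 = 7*( - 5261)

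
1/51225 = 1/51225 = 0.00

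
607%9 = 4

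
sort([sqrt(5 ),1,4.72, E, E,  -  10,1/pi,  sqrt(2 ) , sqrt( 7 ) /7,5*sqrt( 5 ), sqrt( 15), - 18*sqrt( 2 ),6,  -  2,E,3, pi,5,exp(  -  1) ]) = [-18*sqrt(2), - 10,  -  2,  1/pi,exp( - 1 ),sqrt(7 )/7,1,sqrt( 2),sqrt( 5 ), E,E,E,3 , pi,sqrt( 15), 4.72,5, 6 , 5  *  sqrt( 5)]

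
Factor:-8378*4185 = - 2^1*3^3*5^1*31^1*59^1*71^1=- 35061930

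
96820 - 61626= 35194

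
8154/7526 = 1 + 314/3763 = 1.08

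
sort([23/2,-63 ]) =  [ - 63, 23/2]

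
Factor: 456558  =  2^1 * 3^1*47^1 *1619^1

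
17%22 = 17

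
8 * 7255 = 58040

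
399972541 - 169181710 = 230790831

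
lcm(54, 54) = 54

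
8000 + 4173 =12173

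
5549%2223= 1103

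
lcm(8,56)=56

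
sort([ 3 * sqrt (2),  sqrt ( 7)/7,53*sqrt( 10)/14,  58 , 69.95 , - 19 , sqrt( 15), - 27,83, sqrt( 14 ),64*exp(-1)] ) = [ - 27, - 19 , sqrt( 7 )/7 , sqrt( 14), sqrt( 15),  3 * sqrt( 2), 53*sqrt( 10 )/14, 64*exp( - 1),58,69.95, 83] 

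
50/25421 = 50/25421 = 0.00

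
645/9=215/3  =  71.67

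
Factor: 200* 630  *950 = 2^5*3^2*5^5*7^1*19^1 = 119700000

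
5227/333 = 15  +  232/333 = 15.70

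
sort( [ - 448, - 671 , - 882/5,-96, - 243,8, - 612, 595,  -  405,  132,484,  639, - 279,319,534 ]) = [-671,-612, - 448, -405 , - 279,  -  243,-882/5, - 96,8,132,319, 484,  534, 595, 639] 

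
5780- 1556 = 4224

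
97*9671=938087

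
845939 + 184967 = 1030906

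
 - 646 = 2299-2945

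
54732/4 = 13683 = 13683.00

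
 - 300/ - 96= 25/8 = 3.12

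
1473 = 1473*1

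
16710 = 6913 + 9797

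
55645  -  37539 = 18106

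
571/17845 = 571/17845 = 0.03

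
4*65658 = 262632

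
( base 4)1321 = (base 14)89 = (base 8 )171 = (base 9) 144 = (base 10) 121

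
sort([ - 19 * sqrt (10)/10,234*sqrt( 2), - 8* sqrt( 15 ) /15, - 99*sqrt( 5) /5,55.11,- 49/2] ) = [-99*sqrt( 5 )/5, - 49/2, - 19  *sqrt( 10 )/10,  -  8*sqrt( 15) /15, 55.11, 234 * sqrt(2)]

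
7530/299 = 7530/299= 25.18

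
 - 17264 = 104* ( -166 )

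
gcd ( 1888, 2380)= 4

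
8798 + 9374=18172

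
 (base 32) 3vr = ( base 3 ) 12121112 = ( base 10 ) 4091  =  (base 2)111111111011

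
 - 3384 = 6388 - 9772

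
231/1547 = 33/221 = 0.15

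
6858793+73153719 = 80012512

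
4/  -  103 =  - 1 + 99/103 = - 0.04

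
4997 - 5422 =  - 425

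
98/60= 1+ 19/30  =  1.63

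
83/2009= 83/2009 = 0.04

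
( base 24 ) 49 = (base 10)105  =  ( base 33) 36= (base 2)1101001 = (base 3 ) 10220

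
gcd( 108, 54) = 54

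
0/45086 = 0= 0.00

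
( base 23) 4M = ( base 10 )114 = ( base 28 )42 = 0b1110010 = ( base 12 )96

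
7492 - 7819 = -327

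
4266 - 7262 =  - 2996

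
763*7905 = 6031515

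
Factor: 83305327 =7^1*1723^1*6907^1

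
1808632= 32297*56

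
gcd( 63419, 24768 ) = 1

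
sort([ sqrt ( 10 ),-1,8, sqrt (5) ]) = [ - 1,sqrt(5),sqrt( 10) , 8]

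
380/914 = 190/457=0.42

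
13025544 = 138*94388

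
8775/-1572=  - 6 + 219/524 = - 5.58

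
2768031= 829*3339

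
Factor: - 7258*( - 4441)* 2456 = 2^4*19^1*191^1  *307^1*4441^1 = 79163702768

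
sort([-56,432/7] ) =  [ - 56, 432/7]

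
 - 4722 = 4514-9236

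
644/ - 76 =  -9 + 10/19 = - 8.47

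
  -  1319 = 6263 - 7582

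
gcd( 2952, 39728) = 8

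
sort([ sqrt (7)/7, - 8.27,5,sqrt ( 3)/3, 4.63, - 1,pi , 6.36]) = [ - 8.27,  -  1,sqrt (7) /7 , sqrt(3)/3, pi,4.63,5,6.36]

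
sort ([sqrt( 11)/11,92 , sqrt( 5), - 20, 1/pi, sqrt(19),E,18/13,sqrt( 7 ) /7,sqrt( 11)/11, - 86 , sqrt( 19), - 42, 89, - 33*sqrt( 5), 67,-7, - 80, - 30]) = [  -  86, - 80, - 33*sqrt( 5),-42, - 30, - 20, - 7,sqrt( 11) /11  ,  sqrt( 11 ) /11 , 1/pi, sqrt( 7) /7 , 18/13  ,  sqrt( 5),E,sqrt( 19),sqrt( 19 ), 67, 89,92]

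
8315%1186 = 13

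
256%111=34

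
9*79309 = 713781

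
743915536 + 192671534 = 936587070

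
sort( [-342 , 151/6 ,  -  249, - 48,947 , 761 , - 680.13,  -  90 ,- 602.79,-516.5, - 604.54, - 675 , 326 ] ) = [ - 680.13, - 675 , - 604.54, -602.79, - 516.5, - 342, - 249, - 90, - 48,  151/6,  326,  761, 947] 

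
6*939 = 5634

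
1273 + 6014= 7287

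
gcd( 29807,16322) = 1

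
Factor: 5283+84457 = 2^2 * 5^1 * 7^1 * 641^1 = 89740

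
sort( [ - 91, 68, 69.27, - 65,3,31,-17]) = [ - 91 , - 65, - 17,3,31,  68 , 69.27 ] 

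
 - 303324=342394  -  645718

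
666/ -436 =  - 333/218 = - 1.53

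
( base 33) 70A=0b1110111010001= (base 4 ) 1313101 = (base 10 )7633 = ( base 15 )23dd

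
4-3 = 1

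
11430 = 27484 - 16054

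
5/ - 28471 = -1 + 28466/28471 =- 0.00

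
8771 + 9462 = 18233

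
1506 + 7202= 8708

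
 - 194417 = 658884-853301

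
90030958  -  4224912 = 85806046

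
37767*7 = 264369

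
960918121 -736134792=224783329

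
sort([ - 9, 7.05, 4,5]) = [ -9, 4, 5,7.05] 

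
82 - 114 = -32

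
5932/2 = 2966 = 2966.00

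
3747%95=42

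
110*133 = 14630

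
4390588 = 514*8542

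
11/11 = 1 = 1.00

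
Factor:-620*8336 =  - 2^6 * 5^1*31^1* 521^1 = -  5168320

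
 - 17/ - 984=17/984  =  0.02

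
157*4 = 628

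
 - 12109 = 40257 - 52366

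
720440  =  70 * 10292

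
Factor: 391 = 17^1*23^1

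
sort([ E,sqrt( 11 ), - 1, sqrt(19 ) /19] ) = [ - 1, sqrt( 19 ) /19, E, sqrt(11) ] 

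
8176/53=8176/53=   154.26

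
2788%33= 16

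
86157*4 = 344628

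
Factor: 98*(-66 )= - 6468= -2^2 * 3^1* 7^2*11^1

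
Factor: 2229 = 3^1*743^1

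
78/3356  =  39/1678 = 0.02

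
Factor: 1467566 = 2^1*59^1*12437^1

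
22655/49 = 462 + 17/49=462.35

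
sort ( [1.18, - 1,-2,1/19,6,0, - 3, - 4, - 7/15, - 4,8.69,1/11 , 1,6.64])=[ - 4, - 4, - 3, - 2, - 1, - 7/15,  0,1/19,1/11,1,1.18, 6,6.64 , 8.69]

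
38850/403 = 38850/403 = 96.40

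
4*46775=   187100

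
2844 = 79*36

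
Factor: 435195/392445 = 3^( - 3)*17^( - 1)*509^1 = 509/459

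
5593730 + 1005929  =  6599659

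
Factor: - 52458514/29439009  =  -2^1*3^( - 2)*53^(-1 )  *  61717^( -1 )*26229257^1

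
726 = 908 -182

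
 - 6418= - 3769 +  - 2649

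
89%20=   9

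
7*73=511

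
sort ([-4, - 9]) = [-9, - 4]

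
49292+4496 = 53788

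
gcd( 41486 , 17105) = 1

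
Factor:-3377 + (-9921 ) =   -  13298 = -2^1*61^1*109^1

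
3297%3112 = 185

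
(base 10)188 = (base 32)5S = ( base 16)bc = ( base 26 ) 76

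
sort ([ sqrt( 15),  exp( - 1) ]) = [exp(- 1 ), sqrt(15)] 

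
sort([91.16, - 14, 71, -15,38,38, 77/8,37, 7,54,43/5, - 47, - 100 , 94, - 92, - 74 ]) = [ - 100,-92, - 74, - 47, - 15,-14,  7,43/5,77/8,37,38,38,54,71,  91.16,94 ] 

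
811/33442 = 811/33442= 0.02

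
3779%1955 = 1824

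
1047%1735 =1047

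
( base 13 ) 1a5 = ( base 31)9P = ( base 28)ao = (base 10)304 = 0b100110000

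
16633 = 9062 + 7571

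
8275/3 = 8275/3 = 2758.33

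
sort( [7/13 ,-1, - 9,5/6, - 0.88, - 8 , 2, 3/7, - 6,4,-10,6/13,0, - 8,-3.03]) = [-10, - 9, - 8, - 8,-6, - 3.03, - 1 ,-0.88,0,3/7, 6/13,7/13, 5/6,2,4 ] 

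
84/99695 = 84/99695=0.00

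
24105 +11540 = 35645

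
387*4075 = 1577025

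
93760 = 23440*4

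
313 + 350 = 663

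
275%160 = 115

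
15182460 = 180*84347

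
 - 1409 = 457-1866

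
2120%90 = 50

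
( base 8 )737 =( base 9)582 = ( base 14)263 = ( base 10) 479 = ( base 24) jn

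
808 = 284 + 524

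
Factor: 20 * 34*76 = 2^5*5^1*17^1*19^1  =  51680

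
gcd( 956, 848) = 4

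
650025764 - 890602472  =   - 240576708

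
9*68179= 613611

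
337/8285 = 337/8285=0.04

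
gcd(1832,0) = 1832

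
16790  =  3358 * 5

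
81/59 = 81/59 = 1.37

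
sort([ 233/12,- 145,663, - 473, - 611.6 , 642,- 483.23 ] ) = [ - 611.6,-483.23, - 473,-145 , 233/12,642,  663]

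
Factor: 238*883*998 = 209733692 =2^2*7^1*17^1*499^1*883^1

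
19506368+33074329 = 52580697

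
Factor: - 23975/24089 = - 5^2 * 7^1*13^ (-1)*17^( - 1)*109^(  -  1 )*137^1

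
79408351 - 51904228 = 27504123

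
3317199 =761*4359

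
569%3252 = 569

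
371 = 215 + 156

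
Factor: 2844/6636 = 3^1*7^( - 1)=3/7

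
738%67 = 1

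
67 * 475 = 31825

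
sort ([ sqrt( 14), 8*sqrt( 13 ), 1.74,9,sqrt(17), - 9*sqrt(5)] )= [ - 9 * sqrt( 5),1.74,sqrt( 14),sqrt( 17 ),9, 8*sqrt( 13)]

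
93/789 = 31/263 = 0.12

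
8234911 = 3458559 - - 4776352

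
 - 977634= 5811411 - 6789045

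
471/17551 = 471/17551=0.03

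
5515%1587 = 754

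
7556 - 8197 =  - 641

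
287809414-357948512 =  - 70139098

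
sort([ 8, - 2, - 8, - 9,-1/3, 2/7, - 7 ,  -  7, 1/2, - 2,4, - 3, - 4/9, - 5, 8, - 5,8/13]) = [ - 9, -8, - 7, - 7,- 5, - 5, - 3 , - 2,- 2, - 4/9, - 1/3,  2/7,1/2,  8/13, 4,8, 8]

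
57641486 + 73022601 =130664087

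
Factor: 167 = 167^1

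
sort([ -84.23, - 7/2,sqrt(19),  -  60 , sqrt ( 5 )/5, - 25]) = [ - 84.23, - 60, - 25,-7/2, sqrt(5)/5, sqrt(19) ]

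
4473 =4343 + 130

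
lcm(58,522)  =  522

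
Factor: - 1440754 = -2^1*7^1 * 102911^1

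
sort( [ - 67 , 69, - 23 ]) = [ - 67, - 23,69]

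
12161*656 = 7977616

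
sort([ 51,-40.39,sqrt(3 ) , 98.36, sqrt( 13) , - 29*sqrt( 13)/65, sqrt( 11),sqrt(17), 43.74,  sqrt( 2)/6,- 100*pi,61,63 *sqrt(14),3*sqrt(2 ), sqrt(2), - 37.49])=[ - 100*pi  ,-40.39 , - 37.49, - 29*sqrt(13)/65,  sqrt(2)/6,  sqrt( 2), sqrt(3), sqrt(11 ), sqrt (13), sqrt(17 ), 3*sqrt(2), 43.74, 51,61,98.36, 63 * sqrt (14) ] 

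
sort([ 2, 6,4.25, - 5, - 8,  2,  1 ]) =[-8,-5,1,2,2,4.25,  6] 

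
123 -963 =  -840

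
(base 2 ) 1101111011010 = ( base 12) 4162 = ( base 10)7130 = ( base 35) 5sp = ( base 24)C92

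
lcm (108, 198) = 1188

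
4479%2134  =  211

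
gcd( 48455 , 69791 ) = 1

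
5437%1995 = 1447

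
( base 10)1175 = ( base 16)497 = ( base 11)979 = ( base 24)20N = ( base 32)14N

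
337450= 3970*85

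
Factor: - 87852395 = -5^1*17570479^1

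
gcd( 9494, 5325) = 1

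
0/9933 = 0= 0.00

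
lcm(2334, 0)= 0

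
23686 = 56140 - 32454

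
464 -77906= - 77442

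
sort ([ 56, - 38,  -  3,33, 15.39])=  [ - 38,  -  3, 15.39, 33, 56 ] 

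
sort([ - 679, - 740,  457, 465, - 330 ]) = [ - 740, - 679,  -  330, 457, 465 ]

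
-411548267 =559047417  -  970595684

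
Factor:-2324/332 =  - 7^1 =-7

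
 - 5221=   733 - 5954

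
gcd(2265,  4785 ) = 15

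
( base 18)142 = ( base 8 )616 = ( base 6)1502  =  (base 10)398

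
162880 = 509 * 320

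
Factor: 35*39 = 1365 = 3^1*5^1*7^1*13^1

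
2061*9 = 18549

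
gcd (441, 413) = 7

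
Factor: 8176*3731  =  30504656 = 2^4*7^2*13^1*41^1*73^1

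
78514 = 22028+56486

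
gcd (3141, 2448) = 9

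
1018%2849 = 1018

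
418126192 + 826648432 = 1244774624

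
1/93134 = 1/93134= 0.00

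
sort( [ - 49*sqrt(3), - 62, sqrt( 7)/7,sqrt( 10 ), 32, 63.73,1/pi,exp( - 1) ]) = [ - 49*sqrt( 3), - 62,1/pi,exp( - 1), sqrt(7)/7,sqrt(10),32, 63.73 ] 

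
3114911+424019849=427134760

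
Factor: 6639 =3^1*  2213^1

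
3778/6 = 1889/3 = 629.67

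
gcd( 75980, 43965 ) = 5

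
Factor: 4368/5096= 6/7 = 2^1*3^1*7^( - 1 )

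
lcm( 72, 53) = 3816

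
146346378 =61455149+84891229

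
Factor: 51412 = 2^2*12853^1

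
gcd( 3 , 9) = 3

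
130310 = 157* 830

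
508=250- - 258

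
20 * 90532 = 1810640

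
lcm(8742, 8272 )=769296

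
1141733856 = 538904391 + 602829465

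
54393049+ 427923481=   482316530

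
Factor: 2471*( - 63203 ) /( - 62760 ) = 156174613/62760 = 2^( - 3 ) * 3^( - 1 ) * 5^( - 1 )*7^2* 353^1*523^(  -  1)*9029^1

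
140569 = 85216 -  - 55353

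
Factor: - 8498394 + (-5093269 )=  - 461^1*29483^1 = - 13591663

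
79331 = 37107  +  42224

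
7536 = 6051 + 1485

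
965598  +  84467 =1050065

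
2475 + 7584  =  10059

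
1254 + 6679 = 7933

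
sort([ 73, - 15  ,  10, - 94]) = [ - 94, - 15, 10,73]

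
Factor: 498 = 2^1 * 3^1*83^1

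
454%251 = 203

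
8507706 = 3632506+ 4875200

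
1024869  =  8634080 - 7609211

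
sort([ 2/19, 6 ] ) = [ 2/19, 6 ]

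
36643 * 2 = 73286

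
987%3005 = 987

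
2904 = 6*484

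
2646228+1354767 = 4000995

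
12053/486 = 24  +  389/486 = 24.80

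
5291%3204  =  2087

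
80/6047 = 80/6047 = 0.01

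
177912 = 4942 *36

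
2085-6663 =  - 4578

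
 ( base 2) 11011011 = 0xdb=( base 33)6L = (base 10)219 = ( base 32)6R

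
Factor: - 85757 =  - 7^1*12251^1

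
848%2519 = 848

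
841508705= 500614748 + 340893957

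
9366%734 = 558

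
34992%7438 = 5240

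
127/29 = 4 + 11/29 = 4.38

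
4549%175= 174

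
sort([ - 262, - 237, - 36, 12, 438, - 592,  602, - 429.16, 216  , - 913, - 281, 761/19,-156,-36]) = [  -  913, - 592, - 429.16,-281 , - 262, - 237, - 156, - 36, - 36, 12,761/19, 216,438 , 602]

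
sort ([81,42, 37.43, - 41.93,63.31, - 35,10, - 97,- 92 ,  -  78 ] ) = [ - 97,  -  92, - 78,-41.93,-35,10,37.43,  42, 63.31,81]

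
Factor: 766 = 2^1 * 383^1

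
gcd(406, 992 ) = 2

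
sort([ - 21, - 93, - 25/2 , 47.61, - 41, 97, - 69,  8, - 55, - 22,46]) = [ -93, - 69, - 55,- 41, - 22, - 21, - 25/2 , 8, 46, 47.61, 97] 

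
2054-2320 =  - 266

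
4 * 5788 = 23152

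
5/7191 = 5/7191 = 0.00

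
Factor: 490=2^1*5^1*  7^2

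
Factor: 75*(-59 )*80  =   - 354000 = - 2^4*3^1*5^3*59^1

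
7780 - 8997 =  - 1217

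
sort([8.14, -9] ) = [-9,8.14]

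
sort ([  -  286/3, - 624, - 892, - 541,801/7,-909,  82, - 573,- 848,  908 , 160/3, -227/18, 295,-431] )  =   [ - 909, - 892,  -  848,-624,-573,-541,-431,-286/3, - 227/18, 160/3 , 82,801/7, 295,908]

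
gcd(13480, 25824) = 8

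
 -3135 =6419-9554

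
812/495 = 812/495 = 1.64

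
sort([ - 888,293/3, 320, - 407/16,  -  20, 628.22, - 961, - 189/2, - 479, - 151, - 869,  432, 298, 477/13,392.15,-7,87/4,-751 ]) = [ - 961,  -  888, - 869, - 751, - 479, - 151,-189/2,-407/16, - 20, - 7,87/4,477/13,293/3,298,320,392.15,432, 628.22 ]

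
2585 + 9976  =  12561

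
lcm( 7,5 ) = 35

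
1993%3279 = 1993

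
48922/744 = 24461/372 = 65.76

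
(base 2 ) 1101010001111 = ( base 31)72a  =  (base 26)A1D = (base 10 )6799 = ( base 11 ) 5121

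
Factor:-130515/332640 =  - 113/288=- 2^(-5)*3^(  -  2 )*113^1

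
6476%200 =76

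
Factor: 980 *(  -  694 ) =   -  680120=- 2^3*5^1*7^2*347^1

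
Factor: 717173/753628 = 2^( - 2 )*47^1*15259^1*188407^(-1 ) 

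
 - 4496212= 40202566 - 44698778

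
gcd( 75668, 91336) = 4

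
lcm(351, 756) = 9828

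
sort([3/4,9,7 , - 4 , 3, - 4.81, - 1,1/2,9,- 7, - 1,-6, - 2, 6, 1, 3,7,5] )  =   [  -  7,-6,-4.81, - 4, - 2, -1,-1,1/2,3/4, 1, 3, 3,5,6  ,  7,7,9,9 ] 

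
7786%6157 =1629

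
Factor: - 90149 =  - 90149^1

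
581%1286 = 581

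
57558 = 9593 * 6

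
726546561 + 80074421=806620982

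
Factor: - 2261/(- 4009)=119/211 = 7^1*17^1 * 211^(- 1 )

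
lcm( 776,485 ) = 3880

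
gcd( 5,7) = 1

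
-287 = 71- 358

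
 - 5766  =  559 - 6325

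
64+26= 90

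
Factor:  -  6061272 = - 2^3 *3^1*7^1*109^1*331^1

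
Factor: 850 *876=2^3*3^1*5^2*17^1* 73^1 = 744600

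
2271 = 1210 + 1061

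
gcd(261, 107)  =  1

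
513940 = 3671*140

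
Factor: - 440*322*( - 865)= 122553200 = 2^4*5^2*7^1*11^1*23^1*173^1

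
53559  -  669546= - 615987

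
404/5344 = 101/1336 = 0.08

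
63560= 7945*8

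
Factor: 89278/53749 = 2^1*7^2 * 59^( - 1)  =  98/59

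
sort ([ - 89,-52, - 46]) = [  -  89, - 52, - 46 ]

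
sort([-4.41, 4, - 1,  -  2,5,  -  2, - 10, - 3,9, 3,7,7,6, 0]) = [ - 10, - 4.41, - 3, - 2,-2,  -  1, 0,3,4, 5,6, 7,7,  9]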